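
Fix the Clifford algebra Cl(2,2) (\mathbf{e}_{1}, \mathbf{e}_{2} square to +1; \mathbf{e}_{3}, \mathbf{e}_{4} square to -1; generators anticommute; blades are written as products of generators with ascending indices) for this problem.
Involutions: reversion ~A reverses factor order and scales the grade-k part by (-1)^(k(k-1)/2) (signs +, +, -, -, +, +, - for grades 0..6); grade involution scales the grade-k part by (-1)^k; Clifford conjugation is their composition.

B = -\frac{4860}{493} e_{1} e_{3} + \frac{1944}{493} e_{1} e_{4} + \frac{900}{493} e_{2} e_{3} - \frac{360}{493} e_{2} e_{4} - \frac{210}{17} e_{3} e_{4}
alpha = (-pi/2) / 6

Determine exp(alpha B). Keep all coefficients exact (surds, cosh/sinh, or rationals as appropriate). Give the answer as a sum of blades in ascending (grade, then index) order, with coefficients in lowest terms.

B^2 term by term: the squares give (-\frac{4860}{493})^2*(e_{1} e_{3})^2 + (\frac{1944}{493})^2*(e_{1} e_{4})^2 + (\frac{900}{493})^2*(e_{2} e_{3})^2 + (-\frac{360}{493})^2*(e_{2} e_{4})^2 + (-\frac{210}{17})^2*(e_{3} e_{4})^2 = \frac{23619600}{243049}*(+1) + \frac{3779136}{243049}*(+1) + \frac{810000}{243049}*(+1) + \frac{129600}{243049}*(+1) + \frac{44100}{289}*(-1) = -36 (each basis 2-blade squares to minus the product of its generators' squares); cross terms between blades sharing an index anticommute and cancel; the commuting (index-disjoint) pairs give grade-4 terms 2*c*c'*(blade product), which cancel blade by blade — e_{1} e_{2} e_{3} e_{4}: -\frac{3499200}{243049} + \frac{3499200}{243049} = 0 — confirming B is simple. So B^2 = -36.
B^2 = -36 — the series telescopes trigonometrically here: l = 6, alpha*l = - \frac{\pi}{2}, so exp(alpha B) = cos(- \frac{\pi}{2}) + (sin(- \frac{\pi}{2})/6)*B = 0 + (- \frac{1}{6})*B.
Answer: \frac{810}{493} e_{1} e_{3} - \frac{324}{493} e_{1} e_{4} - \frac{150}{493} e_{2} e_{3} + \frac{60}{493} e_{2} e_{4} + \frac{35}{17} e_{3} e_{4}


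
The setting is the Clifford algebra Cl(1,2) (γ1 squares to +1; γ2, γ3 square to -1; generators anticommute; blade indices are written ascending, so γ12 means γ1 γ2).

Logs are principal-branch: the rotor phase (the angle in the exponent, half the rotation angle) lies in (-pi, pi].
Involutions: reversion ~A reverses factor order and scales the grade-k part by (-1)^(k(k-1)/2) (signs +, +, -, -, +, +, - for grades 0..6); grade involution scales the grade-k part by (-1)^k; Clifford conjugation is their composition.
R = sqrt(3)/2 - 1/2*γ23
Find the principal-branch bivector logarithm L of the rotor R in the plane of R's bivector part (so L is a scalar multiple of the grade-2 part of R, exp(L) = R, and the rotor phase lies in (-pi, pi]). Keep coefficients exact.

The scalar part of R is sqrt(3)/2, so the principal-branch rotor phase is pinned; divide the bivector part by its sine to get the unit plane — L is the phase times that plane.
Concretely: cos(phase) = sqrt(3)/2 gives phase = ±pi/6, and since phase/sin(phase) is even the sign is immaterial: L = (phase/sin(phase)) * <R>_2 = (pi/3) * <R>_2.
Answer: -pi/6*γ23


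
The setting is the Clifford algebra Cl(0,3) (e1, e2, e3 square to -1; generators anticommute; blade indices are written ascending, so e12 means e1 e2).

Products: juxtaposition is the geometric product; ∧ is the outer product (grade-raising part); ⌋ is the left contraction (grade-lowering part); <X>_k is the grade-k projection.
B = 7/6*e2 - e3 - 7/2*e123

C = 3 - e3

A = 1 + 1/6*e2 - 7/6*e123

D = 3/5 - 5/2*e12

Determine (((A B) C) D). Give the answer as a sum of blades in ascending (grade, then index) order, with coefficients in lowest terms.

step 1: 35/9 + 7/6*e2 - e3 - 7/6*e12 - 35/18*e13 - 1/6*e23 - 7/2*e123
step 2: 32/3 - 35/18*e1 + 10/3*e2 - 62/9*e3 - 7*e12 - 35/6*e13 - 5/3*e23 - 28/3*e123
step 3: -111/10 - 19/2*e1 - 103/36*e2 - 412/15*e3 - 463/15*e12 + 2/3*e13 - 187/12*e23 + 523/45*e123
Answer: -111/10 - 19/2*e1 - 103/36*e2 - 412/15*e3 - 463/15*e12 + 2/3*e13 - 187/12*e23 + 523/45*e123


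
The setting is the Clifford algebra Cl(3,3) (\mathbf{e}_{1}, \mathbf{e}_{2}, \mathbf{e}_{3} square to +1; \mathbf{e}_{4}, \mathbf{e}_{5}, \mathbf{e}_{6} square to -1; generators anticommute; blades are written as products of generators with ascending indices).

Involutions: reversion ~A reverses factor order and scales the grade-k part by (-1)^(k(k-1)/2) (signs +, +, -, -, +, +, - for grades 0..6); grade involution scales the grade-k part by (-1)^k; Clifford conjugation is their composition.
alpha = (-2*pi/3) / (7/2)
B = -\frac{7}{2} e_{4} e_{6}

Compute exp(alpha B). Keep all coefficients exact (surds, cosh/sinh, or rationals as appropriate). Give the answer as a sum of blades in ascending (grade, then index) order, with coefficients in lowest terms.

B^2 = (-\frac{7}{2})^2*(e_{4} e_{6})^2 = \frac{49}{4}*(-1) = -\frac{49}{4} (a basis 2-blade squares to minus the product of its generators' squares).
B^2 = -\frac{49}{4} — since the square is negative, the closed form is circular: l = \frac{7}{2}, alpha*l = - \frac{2 \pi}{3}, so exp(alpha B) = cos(- \frac{2 \pi}{3}) + (sin(- \frac{2 \pi}{3})/(\frac{7}{2}))*B = - \frac{1}{2} + (- \frac{\sqrt{3}}{7})*B.
Answer: - \frac{1}{2} + \frac{\sqrt{3}}{2} e_{4} e_{6}


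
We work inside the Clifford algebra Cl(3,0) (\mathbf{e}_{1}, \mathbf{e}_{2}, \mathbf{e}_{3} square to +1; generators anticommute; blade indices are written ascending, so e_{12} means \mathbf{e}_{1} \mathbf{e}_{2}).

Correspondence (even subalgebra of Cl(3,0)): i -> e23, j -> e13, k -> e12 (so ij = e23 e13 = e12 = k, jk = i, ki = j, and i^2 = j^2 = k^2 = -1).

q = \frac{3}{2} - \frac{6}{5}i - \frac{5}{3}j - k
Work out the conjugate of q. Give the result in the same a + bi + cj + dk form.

In blades: q = \frac{3}{2} - e_{12} - \frac{5}{3} e_{13} - \frac{6}{5} e_{23}.
Quaternion conjugation is reversion on the even subalgebra: the scalar is fixed and every grade-2 blade flips sign, giving \frac{3}{2} + e_{12} + \frac{5}{3} e_{13} + \frac{6}{5} e_{23}; translating back:
Answer: \frac{3}{2} + \frac{6}{5}i + \frac{5}{3}j + k


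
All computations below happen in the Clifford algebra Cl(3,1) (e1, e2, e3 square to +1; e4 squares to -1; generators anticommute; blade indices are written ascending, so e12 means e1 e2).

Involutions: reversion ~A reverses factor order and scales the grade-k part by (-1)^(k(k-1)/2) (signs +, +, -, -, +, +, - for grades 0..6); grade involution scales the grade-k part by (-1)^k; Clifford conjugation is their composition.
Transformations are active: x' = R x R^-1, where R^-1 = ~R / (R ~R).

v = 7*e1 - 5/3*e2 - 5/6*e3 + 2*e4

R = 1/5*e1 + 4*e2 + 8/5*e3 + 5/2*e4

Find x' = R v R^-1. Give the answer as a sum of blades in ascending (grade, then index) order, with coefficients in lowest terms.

~R = 1/5*e1 + 4*e2 + 8/5*e3 + 5/2*e4, and R ~R = 247/20, so R^-1 = ~R / (247/20).
R v = -58/5 - 85/3*e12 - 341/30*e13 - 171/10*e14 - 2/3*e23 + 73/6*e24 + 317/60*e34
Answer: -9109/1235*e1 - 4333/741*e2 - 16097/7410*e3 - 1654/247*e4


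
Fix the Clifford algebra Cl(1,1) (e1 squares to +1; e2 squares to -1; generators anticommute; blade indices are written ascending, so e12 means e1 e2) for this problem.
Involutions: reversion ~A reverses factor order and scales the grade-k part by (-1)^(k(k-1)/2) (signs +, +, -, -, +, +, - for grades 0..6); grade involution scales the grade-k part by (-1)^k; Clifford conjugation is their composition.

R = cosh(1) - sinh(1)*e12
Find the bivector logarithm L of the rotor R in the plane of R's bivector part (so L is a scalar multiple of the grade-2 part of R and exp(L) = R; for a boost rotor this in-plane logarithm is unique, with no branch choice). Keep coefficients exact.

The scalar part of R is cosh(1), giving the rapidity magnitude (cosh is even); the bivector part supplies orientation, its quotient by sinh of the rapidity is the plane, and L = rapidity * plane — unique in that plane, since flipping both signs leaves L unchanged.
Concretely: cosh(rapidity) = cosh(1) gives rapidity = ±1, and since rapidity/sinh(rapidity) is even the sign is immaterial: L = (rapidity/sinh(rapidity)) * <R>_2 = (1/sinh(1)) * <R>_2.
Answer: -e12


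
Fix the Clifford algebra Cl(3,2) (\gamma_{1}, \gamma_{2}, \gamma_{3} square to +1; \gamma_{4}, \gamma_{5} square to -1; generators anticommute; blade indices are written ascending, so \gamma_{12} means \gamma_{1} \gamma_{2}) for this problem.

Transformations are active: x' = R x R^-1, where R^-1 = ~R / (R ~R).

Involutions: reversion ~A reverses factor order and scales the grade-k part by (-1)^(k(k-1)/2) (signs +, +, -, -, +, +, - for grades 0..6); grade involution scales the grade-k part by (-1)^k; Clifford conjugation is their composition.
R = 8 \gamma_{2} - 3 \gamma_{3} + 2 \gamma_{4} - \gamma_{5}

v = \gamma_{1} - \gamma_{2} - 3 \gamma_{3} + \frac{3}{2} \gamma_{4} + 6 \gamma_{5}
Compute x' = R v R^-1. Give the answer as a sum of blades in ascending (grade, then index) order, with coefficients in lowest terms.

~R = 8 \gamma_{2} - 3 \gamma_{3} + 2 \gamma_{4} - \gamma_{5}, and R ~R = 68, so R^-1 = ~R / (68).
R v = 4 - 8 \gamma_{12} + 3 \gamma_{13} - 2 \gamma_{14} + \gamma_{15} - 27 \gamma_{23} + 14 \gamma_{24} + 47 \gamma_{25} + \frac{3}{2} \gamma_{34} - 21 \gamma_{35} + \frac{27}{2} \gamma_{45}
Answer: -\gamma_{1} + \frac{33}{17} \gamma_{2} + \frac{45}{17} \gamma_{3} - \frac{43}{34} \gamma_{4} - \frac{104}{17} \gamma_{5}


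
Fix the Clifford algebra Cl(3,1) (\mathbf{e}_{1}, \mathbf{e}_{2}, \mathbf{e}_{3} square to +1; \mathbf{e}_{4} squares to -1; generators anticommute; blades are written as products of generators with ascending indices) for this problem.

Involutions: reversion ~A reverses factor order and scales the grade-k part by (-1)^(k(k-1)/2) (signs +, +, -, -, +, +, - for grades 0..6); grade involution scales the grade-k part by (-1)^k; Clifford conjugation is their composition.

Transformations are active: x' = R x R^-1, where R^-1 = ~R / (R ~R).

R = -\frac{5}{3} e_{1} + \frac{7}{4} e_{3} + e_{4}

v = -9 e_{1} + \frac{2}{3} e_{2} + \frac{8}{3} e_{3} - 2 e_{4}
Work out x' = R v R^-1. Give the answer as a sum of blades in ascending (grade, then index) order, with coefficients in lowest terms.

~R = -\frac{5}{3} e_{1} + \frac{7}{4} e_{3} + e_{4}, and R ~R = \frac{697}{144}, so R^-1 = ~R / (\frac{697}{144}).
R v = \frac{65}{3} - \frac{10}{9} e_{1} e_{2} + \frac{407}{36} e_{1} e_{3} + \frac{37}{3} e_{1} e_{4} - \frac{7}{6} e_{2} e_{3} - \frac{2}{3} e_{2} e_{4} - \frac{37}{6} e_{3} e_{4}
Answer: -\frac{4127}{697} e_{1} - \frac{2}{3} e_{2} + \frac{27184}{2091} e_{3} + \frac{7634}{697} e_{4}


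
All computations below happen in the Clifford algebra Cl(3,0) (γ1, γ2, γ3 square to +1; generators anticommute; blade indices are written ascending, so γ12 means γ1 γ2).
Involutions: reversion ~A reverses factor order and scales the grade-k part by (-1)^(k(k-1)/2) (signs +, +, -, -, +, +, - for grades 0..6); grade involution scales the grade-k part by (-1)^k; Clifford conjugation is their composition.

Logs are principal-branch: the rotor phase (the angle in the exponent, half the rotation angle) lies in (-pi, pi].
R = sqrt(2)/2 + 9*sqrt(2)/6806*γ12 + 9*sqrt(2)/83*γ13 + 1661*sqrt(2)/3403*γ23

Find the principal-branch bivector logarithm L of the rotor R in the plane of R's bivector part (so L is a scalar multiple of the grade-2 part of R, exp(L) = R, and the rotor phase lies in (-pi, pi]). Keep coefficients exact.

The scalar part of R is sqrt(2)/2, and that scalar determines the rotor phase on the principal branch; recovering the unit plane as bivector-part over sine of the phase gives L = phase * plane.
Concretely: cos(phase) = sqrt(2)/2 gives phase = ±pi/4, and since phase/sin(phase) is even the sign is immaterial: L = (phase/sin(phase)) * <R>_2 = (sqrt(2)*pi/4) * <R>_2.
Answer: 9*pi/13612*γ12 + 9*pi/166*γ13 + 1661*pi/6806*γ23


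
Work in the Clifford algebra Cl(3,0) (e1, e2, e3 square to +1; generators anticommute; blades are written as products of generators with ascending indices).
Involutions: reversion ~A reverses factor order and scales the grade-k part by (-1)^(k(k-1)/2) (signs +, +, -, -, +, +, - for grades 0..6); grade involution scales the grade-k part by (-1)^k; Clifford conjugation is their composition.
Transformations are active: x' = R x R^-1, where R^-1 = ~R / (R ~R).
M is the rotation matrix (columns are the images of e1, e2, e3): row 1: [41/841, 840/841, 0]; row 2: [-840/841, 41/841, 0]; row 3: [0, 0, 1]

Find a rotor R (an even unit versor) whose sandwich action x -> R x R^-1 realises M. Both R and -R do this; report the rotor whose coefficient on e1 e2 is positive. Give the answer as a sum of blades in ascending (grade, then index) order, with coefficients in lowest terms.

Method: write R = a + b12*e1 e2 + b13*e1 e3 + b23*e2 e3 with a^2 + b12^2 + b13^2 + b23^2 = 1 (so R^-1 = ~R). Expanding the columns R e_j ~R gives tr M = 4a^2 - 1 and, from the antisymmetric part, M21 - M12 = -4a*b12, M13 - M31 = 4a*b13, M32 - M23 = -4a*b23.
Here tr M = 923/841, so a^2 = (1 + tr M)/4 = 441/841 and a = ±21/29. Taking a = 21/29: M21 - M12 = -1680/841, M13 - M31 = 0, M32 - M23 = 0, giving b12 = 20/29, b13 = 0, b23 = 0, i.e. R = 21/29 + 20/29*e1 e2.
Its e1 e2 coefficient is already positive.
Answer: 21/29 + 20/29*e1 e2. Sheet selection: the two-to-one cover makes ±R indistinguishable at the matrix level (trace 923/841), so uniqueness comes from the required sign on e1 e2.


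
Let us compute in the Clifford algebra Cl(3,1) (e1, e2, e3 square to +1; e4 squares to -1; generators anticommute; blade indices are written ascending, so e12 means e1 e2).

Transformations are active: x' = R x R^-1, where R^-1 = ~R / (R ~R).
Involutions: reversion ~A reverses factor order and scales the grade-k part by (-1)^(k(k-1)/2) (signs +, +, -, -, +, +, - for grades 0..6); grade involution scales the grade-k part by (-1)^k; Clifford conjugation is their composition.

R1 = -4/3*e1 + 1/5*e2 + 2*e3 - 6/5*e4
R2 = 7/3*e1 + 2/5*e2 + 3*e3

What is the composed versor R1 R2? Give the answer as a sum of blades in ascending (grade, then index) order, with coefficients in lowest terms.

Distribute over the terms of R2 (each basis-blade product reordered to ascending indices, repeated generators contracted through their squares):
R1 (7/3*e1) = -28/9 - 7/15*e12 - 14/3*e13 + 14/5*e14
R1 (2/5*e2) = 2/25 - 8/15*e12 - 4/5*e23 + 12/25*e24
R1 (3*e3) = 6 - 4*e13 + 3/5*e23 + 18/5*e34
Summing the partial products and collecting blades:
Answer: 668/225 - e12 - 26/3*e13 + 14/5*e14 - 1/5*e23 + 12/25*e24 + 18/5*e34


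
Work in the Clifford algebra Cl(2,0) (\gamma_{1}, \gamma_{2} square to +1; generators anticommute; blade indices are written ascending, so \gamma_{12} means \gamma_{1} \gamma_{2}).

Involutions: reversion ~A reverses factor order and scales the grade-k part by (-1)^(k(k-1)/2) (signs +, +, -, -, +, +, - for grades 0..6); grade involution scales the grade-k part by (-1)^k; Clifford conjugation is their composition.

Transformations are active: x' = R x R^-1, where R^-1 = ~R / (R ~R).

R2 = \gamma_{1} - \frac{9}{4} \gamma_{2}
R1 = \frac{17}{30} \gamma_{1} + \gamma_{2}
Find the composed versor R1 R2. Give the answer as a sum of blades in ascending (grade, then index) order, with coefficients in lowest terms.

Distribute over the terms of R1 (each basis-blade product reordered to ascending indices, repeated generators contracted through their squares):
(\frac{17}{30} \gamma_{1}) R2 = \frac{17}{30} - \frac{51}{40} \gamma_{12}
(\gamma_{2}) R2 = -\frac{9}{4} - \gamma_{12}
Summing the partial products and collecting blades:
Answer: -\frac{101}{60} - \frac{91}{40} \gamma_{12}


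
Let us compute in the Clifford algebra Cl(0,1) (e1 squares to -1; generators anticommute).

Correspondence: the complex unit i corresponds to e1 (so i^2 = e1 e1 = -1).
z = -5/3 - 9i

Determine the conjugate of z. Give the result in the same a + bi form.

In blades: z = -5/3 - 9*e1.
Conjugation here is Clifford conjugation: the scalar is fixed and the grade-1 and grade-2 blades all flip sign, giving -5/3 + 9*e1; translating back:
Answer: -5/3 + 9i


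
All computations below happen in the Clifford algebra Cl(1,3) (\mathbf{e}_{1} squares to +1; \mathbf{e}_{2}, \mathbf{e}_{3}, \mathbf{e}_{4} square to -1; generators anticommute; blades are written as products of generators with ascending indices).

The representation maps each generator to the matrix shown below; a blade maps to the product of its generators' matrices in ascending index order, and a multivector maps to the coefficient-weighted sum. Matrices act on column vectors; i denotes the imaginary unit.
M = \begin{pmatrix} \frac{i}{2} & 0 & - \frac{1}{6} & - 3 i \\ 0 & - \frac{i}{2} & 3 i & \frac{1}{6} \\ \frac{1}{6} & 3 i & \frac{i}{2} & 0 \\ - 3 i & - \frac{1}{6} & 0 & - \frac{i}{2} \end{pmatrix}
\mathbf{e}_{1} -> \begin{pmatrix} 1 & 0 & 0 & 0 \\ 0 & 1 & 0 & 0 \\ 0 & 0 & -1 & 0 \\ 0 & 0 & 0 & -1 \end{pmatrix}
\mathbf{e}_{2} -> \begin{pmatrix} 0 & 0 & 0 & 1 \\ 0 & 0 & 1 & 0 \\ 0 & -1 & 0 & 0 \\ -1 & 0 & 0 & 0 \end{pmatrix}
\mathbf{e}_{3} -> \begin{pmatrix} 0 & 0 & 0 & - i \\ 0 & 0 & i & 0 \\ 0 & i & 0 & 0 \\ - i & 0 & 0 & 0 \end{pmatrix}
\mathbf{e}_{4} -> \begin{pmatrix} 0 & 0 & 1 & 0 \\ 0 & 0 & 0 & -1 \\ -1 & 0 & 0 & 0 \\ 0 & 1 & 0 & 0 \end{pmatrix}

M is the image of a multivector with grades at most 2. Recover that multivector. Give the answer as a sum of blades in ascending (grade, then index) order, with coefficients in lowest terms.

Method: the blade images are trace-orthogonal — tr(rho(e_A) rho(e_B)^-1) = 4 if A = B and 0 otherwise — and rho(e_A)^-1 = (e_A)^2 * rho(e_A) with (e_A)^2 = +1 or -1, so the coefficient of e_A in the preimage is (e_A)^2 * tr(M rho(e_A))/4.
Nonzero projections over blades of grade <= 2: e_{3}: (e_{3})^2 = -1, tr(M rho(e_{3})) = -12, coefficient 3; e_{4}: (e_{4})^2 = -1, tr(M rho(e_{4})) = \frac{2}{3}, coefficient -\frac{1}{6}; e_{2} e_{3}: (e_{2} e_{3})^2 = -1, tr(M rho(e_{2} e_{3})) = 2, coefficient -\frac{1}{2}. Every other blade of grade <= 2 projects to 0.
Answer: 3 e_{3} - \frac{1}{6} e_{4} - \frac{1}{2} e_{2} e_{3}


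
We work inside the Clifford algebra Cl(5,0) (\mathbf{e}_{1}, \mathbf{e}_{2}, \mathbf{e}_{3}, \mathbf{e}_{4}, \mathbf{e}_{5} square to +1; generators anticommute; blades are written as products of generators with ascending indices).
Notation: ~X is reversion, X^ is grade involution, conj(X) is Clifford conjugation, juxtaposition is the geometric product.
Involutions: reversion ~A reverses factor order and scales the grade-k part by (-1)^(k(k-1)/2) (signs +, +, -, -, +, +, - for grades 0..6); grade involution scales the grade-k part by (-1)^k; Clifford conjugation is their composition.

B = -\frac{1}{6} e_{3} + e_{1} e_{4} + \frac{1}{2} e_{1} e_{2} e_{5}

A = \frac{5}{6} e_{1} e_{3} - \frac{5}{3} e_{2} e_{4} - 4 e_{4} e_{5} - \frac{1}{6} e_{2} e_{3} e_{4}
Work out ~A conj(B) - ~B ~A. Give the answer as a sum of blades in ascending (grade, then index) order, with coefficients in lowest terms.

first term: -\frac{5}{36} e_{1} - \frac{5}{3} e_{1} e_{2} + 4 e_{1} e_{5} - \frac{1}{36} e_{2} e_{4} - \frac{5}{6} e_{3} e_{4} + \frac{1}{6} e_{1} e_{2} e_{3} + 2 e_{1} e_{2} e_{4} - \frac{5}{6} e_{1} e_{4} e_{5} - \frac{5}{18} e_{2} e_{3} e_{4} - \frac{5}{12} e_{2} e_{3} e_{5} + \frac{2}{3} e_{3} e_{4} e_{5} - \frac{1}{12} e_{1} e_{3} e_{4} e_{5}
second term: -\frac{5}{36} e_{1} + \frac{5}{3} e_{1} e_{2} - 4 e_{1} e_{5} + \frac{1}{36} e_{2} e_{4} + \frac{5}{6} e_{3} e_{4} - \frac{1}{6} e_{1} e_{2} e_{3} + 2 e_{1} e_{2} e_{4} - \frac{5}{6} e_{1} e_{4} e_{5} + \frac{5}{18} e_{2} e_{3} e_{4} - \frac{5}{12} e_{2} e_{3} e_{5} - \frac{2}{3} e_{3} e_{4} e_{5} + \frac{1}{12} e_{1} e_{3} e_{4} e_{5}
Answer: -\frac{10}{3} e_{1} e_{2} + 8 e_{1} e_{5} - \frac{1}{18} e_{2} e_{4} - \frac{5}{3} e_{3} e_{4} + \frac{1}{3} e_{1} e_{2} e_{3} - \frac{5}{9} e_{2} e_{3} e_{4} + \frac{4}{3} e_{3} e_{4} e_{5} - \frac{1}{6} e_{1} e_{3} e_{4} e_{5}


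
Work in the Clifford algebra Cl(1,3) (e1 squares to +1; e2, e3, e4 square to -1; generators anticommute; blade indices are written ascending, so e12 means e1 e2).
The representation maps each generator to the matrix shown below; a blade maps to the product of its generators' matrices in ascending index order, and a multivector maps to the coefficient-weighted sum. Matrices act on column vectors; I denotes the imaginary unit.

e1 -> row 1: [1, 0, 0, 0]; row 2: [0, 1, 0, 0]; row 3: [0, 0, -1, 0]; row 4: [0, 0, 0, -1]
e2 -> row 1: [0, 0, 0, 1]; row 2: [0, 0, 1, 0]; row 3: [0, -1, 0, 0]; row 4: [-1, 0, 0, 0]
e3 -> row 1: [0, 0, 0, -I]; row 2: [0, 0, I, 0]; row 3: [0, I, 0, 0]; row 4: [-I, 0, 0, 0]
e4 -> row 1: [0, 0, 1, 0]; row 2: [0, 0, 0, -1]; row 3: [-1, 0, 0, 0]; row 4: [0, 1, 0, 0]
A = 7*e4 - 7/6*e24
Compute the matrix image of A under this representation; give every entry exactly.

Bivector images (products of the table entries): rho(e24) = rho(e2)rho(e4) = row 1: [0, 1, 0, 0]; row 2: [-1, 0, 0, 0]; row 3: [0, 0, 0, 1]; row 4: [0, 0, -1, 0].
M = (7)*rho(e4) + (-7/6)*rho(e24), summed entrywise:
Answer: row 1: [0, -7/6, 7, 0]; row 2: [7/6, 0, 0, -7]; row 3: [-7, 0, 0, -7/6]; row 4: [0, 7, 7/6, 0]


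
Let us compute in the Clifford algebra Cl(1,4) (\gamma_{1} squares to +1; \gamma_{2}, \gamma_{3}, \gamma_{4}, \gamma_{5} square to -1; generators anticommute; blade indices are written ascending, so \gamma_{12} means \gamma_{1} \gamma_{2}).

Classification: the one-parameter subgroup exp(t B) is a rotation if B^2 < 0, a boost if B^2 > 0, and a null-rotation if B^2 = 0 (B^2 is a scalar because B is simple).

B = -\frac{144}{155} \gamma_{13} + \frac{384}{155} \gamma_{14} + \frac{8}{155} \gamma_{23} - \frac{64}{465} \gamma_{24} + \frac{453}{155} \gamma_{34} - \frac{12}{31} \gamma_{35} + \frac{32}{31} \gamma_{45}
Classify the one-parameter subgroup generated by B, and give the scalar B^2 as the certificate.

B^2 term by term: the squares give (-\frac{144}{155})^2*(\gamma_{13})^2 + (\frac{384}{155})^2*(\gamma_{14})^2 + (\frac{8}{155})^2*(\gamma_{23})^2 + (-\frac{64}{465})^2*(\gamma_{24})^2 + (\frac{453}{155})^2*(\gamma_{34})^2 + (-\frac{12}{31})^2*(\gamma_{35})^2 + (\frac{32}{31})^2*(\gamma_{45})^2 = \frac{20736}{24025}*(+1) + \frac{147456}{24025}*(+1) + \frac{64}{24025}*(-1) + \frac{4096}{216225}*(-1) + \frac{205209}{24025}*(-1) + \frac{144}{961}*(-1) + \frac{1024}{961}*(-1) = -\frac{25}{9} (each basis 2-blade squares to minus the product of its generators' squares); cross terms between blades sharing an index anticommute and cancel; the commuting (index-disjoint) pairs give grade-4 terms 2*c*c'*(blade product), which cancel blade by blade — \gamma_{1234}: -\frac{6144}{24025} + \frac{6144}{24025} = 0; \gamma_{1345}: -\frac{9216}{4805} + \frac{9216}{4805} = 0; \gamma_{2345}: \frac{512}{4805} - \frac{512}{4805} = 0 — confirming B is simple. So B^2 = -\frac{25}{9}.
Answer: rotation, certificate B^2 = -\frac{25}{9}. The class reads off the invariant scalar -\frac{25}{9} directly.


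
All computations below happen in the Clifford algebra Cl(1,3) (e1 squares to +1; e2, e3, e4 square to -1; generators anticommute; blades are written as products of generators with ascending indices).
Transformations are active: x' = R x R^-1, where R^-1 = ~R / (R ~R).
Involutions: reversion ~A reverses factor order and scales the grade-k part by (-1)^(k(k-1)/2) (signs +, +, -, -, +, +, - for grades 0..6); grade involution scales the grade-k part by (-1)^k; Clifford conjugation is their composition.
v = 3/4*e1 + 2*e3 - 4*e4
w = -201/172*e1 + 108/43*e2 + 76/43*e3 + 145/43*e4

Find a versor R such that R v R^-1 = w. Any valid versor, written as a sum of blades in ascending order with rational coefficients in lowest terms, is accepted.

The midline construction: v and w both square to -311/16, so reflecting in their sum -18/43*e1 + 108/43*e2 + 162/43*e3 - 27/43*e4 exchanges them.
Answer: -18/43*e1 + 108/43*e2 + 162/43*e3 - 27/43*e4


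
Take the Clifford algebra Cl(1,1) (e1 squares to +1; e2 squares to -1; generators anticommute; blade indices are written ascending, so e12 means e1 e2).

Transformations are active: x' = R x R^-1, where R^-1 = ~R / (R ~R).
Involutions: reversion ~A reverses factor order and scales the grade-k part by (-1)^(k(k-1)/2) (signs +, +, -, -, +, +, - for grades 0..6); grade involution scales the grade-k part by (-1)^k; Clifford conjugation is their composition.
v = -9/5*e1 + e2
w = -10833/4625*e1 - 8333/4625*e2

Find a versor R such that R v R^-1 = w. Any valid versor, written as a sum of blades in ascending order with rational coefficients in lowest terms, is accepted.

The midline construction: v and w both square to 56/25, so reflecting in their sum -19158/4625*e1 - 3708/4625*e2 exchanges them.
Answer: -19158/4625*e1 - 3708/4625*e2


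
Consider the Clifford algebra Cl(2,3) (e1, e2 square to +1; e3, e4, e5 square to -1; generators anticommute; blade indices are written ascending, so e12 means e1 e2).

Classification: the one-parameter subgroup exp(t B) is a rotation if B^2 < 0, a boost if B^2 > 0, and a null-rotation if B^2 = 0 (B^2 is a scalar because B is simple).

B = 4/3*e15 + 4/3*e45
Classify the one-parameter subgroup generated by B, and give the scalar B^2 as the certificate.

B^2 term by term: the squares give (4/3)^2*(e15)^2 + (4/3)^2*(e45)^2 = 16/9*(+1) + 16/9*(-1) = 0 (each basis 2-blade squares to minus the product of its generators' squares); cross terms between blades sharing an index anticommute and cancel. So B^2 = 0.
Answer: null-rotation, certificate B^2 = 0. Key observation: B^2 = 0 is a conjugation invariant, so its sign decides the class regardless of the surface form of B.


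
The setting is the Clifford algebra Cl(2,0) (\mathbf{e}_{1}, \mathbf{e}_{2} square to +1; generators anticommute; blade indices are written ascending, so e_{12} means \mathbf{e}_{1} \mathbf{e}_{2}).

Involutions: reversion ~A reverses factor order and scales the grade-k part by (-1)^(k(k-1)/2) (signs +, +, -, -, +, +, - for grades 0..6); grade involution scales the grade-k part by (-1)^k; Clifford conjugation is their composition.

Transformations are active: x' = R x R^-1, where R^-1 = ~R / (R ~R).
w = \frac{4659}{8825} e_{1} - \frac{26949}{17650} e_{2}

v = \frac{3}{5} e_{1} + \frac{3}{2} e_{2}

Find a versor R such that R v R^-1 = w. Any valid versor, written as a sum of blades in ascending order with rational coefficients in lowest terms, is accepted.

R = v + w = \frac{9954}{8825} e_{1} - \frac{237}{8825} e_{2} works: the equal norms (\frac{261}{100}) guarantee its sandwich swaps v into w.
Answer: \frac{9954}{8825} e_{1} - \frac{237}{8825} e_{2}


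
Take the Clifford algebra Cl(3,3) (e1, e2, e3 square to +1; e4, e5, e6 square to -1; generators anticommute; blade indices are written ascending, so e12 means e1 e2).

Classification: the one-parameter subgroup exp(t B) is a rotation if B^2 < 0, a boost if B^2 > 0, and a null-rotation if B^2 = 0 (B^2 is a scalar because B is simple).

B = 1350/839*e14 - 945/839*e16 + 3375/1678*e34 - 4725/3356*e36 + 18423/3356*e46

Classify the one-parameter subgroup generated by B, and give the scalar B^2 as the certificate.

B^2 term by term: the squares give (1350/839)^2*(e14)^2 + (-945/839)^2*(e16)^2 + (3375/1678)^2*(e34)^2 + (-4725/3356)^2*(e36)^2 + (18423/3356)^2*(e46)^2 = 1822500/703921*(+1) + 893025/703921*(+1) + 11390625/2815684*(+1) + 22325625/11262736*(+1) + 339406929/11262736*(-1) = -81/4 (each basis 2-blade squares to minus the product of its generators' squares); cross terms between blades sharing an index anticommute and cancel; the commuting (index-disjoint) pairs give grade-4 terms 2*c*c'*(blade product), which cancel blade by blade — e1346: 3189375/703921 - 3189375/703921 = 0 — confirming B is simple. So B^2 = -81/4.
Answer: rotation, certificate B^2 = -81/4. Why this suffices: the scalar -81/4 survives any versor conjugation, so its sign alone determines the class however B is presented.


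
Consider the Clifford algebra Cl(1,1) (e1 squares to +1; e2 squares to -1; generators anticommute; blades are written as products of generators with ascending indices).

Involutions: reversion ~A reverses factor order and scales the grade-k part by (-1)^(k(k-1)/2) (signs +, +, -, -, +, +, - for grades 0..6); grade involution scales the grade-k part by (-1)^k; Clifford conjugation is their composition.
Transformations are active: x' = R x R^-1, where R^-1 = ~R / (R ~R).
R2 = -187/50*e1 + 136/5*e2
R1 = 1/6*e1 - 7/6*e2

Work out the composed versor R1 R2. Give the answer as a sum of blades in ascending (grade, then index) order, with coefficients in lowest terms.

Distribute over the terms of R1 (each basis-blade product reordered to ascending indices, repeated generators contracted through their squares):
(1/6*e1) R2 = -187/300 + 68/15*e1 e2
(-7/6*e2) R2 = 476/15 - 1309/300*e1 e2
Summing the partial products and collecting blades:
Answer: 3111/100 + 17/100*e1 e2


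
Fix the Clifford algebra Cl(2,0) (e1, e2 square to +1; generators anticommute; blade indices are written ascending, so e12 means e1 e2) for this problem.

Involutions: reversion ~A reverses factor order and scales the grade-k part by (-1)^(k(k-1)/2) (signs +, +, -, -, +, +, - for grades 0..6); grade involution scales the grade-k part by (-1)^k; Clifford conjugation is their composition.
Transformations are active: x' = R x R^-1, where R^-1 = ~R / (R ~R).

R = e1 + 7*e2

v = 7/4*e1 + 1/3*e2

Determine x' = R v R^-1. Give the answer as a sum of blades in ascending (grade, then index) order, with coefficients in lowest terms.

~R = e1 + 7*e2, and R ~R = 50, so R^-1 = ~R / (50).
R v = 49/12 - 143/12*e12
Answer: -119/75*e1 + 81/100*e2


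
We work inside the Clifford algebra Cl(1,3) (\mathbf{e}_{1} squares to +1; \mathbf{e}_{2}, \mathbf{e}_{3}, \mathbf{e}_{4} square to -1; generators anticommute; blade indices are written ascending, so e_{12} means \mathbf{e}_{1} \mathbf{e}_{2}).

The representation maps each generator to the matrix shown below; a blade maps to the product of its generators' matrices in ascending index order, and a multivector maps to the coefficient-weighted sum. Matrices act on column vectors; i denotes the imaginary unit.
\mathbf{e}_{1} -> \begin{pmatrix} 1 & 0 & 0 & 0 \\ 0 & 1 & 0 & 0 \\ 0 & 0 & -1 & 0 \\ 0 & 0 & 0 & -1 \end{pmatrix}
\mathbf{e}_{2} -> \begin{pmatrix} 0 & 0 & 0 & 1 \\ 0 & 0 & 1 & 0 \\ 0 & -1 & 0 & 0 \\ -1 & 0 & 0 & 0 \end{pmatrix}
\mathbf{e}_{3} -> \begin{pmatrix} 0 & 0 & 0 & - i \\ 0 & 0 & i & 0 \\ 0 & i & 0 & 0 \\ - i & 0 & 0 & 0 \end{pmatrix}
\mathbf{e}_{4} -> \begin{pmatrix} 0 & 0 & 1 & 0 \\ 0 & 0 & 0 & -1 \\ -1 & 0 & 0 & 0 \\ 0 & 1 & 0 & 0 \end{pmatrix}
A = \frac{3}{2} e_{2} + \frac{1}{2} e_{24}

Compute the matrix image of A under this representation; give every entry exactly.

Bivector images (products of the table entries): rho(e_{24}) = rho(\mathbf{e}_{2})rho(\mathbf{e}_{4}) = \begin{pmatrix} 0 & 1 & 0 & 0 \\ -1 & 0 & 0 & 0 \\ 0 & 0 & 0 & 1 \\ 0 & 0 & -1 & 0 \end{pmatrix}.
M = (\frac{3}{2})*rho(e_{2}) + (\frac{1}{2})*rho(e_{24}), summed entrywise:
Answer: \begin{pmatrix} 0 & \frac{1}{2} & 0 & \frac{3}{2} \\ - \frac{1}{2} & 0 & \frac{3}{2} & 0 \\ 0 & - \frac{3}{2} & 0 & \frac{1}{2} \\ - \frac{3}{2} & 0 & - \frac{1}{2} & 0 \end{pmatrix}


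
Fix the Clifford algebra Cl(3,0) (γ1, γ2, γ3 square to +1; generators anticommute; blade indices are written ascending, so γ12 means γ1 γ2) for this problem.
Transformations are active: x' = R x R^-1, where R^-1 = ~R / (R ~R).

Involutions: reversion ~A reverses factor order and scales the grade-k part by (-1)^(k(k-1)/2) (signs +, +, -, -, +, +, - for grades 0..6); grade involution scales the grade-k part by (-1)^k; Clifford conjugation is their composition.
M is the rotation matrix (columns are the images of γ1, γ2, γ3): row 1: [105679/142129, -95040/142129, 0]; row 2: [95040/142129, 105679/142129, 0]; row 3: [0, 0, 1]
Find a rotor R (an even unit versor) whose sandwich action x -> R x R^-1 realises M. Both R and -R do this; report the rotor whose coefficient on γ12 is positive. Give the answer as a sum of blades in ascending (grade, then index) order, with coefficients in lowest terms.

Method: write R = a + b12*γ12 + b13*γ13 + b23*γ23 with a^2 + b12^2 + b13^2 + b23^2 = 1 (so R^-1 = ~R). Expanding the columns R e_j ~R gives tr M = 4a^2 - 1 and, from the antisymmetric part, M21 - M12 = -4a*b12, M13 - M31 = 4a*b13, M32 - M23 = -4a*b23.
Here tr M = 353487/142129, so a^2 = (1 + tr M)/4 = 123904/142129 and a = ±352/377. Taking a = 352/377: M21 - M12 = 190080/142129, M13 - M31 = 0, M32 - M23 = 0, giving b12 = -135/377, b13 = 0, b23 = 0, i.e. R = 352/377 - 135/377*γ12.
Its γ12 coefficient is negative, so report the other preimage -R.
Answer: -352/377 + 135/377*γ12. Recall the cover is two-to-one: with M of trace 353487/142129, both preimages act alike, and the stated γ12 sign chooses the sheet.


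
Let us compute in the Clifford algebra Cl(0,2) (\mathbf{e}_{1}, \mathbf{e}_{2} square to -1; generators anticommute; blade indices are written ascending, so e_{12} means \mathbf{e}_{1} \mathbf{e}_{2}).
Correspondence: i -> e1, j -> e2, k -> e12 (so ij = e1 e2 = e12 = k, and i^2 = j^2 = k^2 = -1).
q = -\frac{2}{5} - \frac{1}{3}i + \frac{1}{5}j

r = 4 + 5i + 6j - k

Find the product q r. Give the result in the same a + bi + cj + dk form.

In blades: q = -\frac{2}{5} - \frac{1}{3} e_{1} + \frac{1}{5} e_{2}, r = 4 + 5 e_{1} + 6 e_{2} - e_{12}.
Distribute q over r term by term (generator squares from the signature, products reordered to ascending indices): (-\frac{2}{5})*r = -\frac{8}{5} - 2 e_{1} - \frac{12}{5} e_{2} + \frac{2}{5} e_{12}; (-\frac{1}{3} e_{1})*r = \frac{5}{3} - \frac{4}{3} e_{1} - \frac{1}{3} e_{2} - 2 e_{12}; (\frac{1}{5} e_{2})*r = -\frac{6}{5} - \frac{1}{5} e_{1} + \frac{4}{5} e_{2} - e_{12}.
Sum: -\frac{17}{15} - \frac{53}{15} e_{1} - \frac{29}{15} e_{2} - \frac{13}{5} e_{12}; translating back through the correspondence:
Answer: -\frac{17}{15} - \frac{53}{15}i - \frac{29}{15}j - \frac{13}{5}k


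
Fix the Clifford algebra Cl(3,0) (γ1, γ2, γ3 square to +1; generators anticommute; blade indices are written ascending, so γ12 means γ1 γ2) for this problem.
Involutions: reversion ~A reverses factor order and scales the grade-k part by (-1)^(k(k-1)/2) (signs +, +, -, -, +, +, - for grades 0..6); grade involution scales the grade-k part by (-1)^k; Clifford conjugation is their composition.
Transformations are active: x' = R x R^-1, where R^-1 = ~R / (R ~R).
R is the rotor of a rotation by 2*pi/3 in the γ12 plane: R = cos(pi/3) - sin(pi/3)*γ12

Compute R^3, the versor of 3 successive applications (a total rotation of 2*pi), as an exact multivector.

Because a rotor carries half the rotation angle, composing 3 copies of this γ12-plane rotor multiplies the phase: 3*(pi/3) = pi, hence R^3 = cos(pi) - sin(pi)*γ12.
cos(pi) = -1 and sin(pi) = 0, so R^3 = -1. The total rotation 2*pi is 1 full turn, so every vector returns to itself, yet the rotor is -1, on the OTHER sheet of the double cover (an odd number of 2*pi turns).
Answer: -1


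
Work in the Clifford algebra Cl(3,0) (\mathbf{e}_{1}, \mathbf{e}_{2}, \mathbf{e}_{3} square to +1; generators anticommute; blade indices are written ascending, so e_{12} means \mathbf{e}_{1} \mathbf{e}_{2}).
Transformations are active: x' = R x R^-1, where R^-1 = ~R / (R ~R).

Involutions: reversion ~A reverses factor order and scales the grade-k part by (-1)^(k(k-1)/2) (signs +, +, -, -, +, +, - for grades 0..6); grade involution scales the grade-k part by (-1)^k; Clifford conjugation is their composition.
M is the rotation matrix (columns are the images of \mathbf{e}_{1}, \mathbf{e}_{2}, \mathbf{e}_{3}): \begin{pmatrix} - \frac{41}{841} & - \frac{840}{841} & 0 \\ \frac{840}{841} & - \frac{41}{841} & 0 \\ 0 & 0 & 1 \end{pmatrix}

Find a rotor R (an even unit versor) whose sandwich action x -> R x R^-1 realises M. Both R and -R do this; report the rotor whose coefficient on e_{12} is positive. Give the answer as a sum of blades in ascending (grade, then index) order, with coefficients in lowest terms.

Method: write R = a + b12*e_{12} + b13*e_{13} + b23*e_{23} with a^2 + b12^2 + b13^2 + b23^2 = 1 (so R^-1 = ~R). Expanding the columns R e_j ~R gives tr M = 4a^2 - 1 and, from the antisymmetric part, M21 - M12 = -4a*b12, M13 - M31 = 4a*b13, M32 - M23 = -4a*b23.
Here tr M = \frac{759}{841}, so a^2 = (1 + tr M)/4 = \frac{400}{841} and a = ±\frac{20}{29}. Taking a = \frac{20}{29}: M21 - M12 = \frac{1680}{841}, M13 - M31 = 0, M32 - M23 = 0, giving b12 = -\frac{21}{29}, b13 = 0, b23 = 0, i.e. R = \frac{20}{29} - \frac{21}{29} e_{12}.
Its e_{12} coefficient is negative, so report the other preimage -R.
Answer: -\frac{20}{29} + \frac{21}{29} e_{12}. Recall the cover is two-to-one: with M of trace \frac{759}{841}, both preimages act alike, and the stated e_{12} sign chooses the sheet.


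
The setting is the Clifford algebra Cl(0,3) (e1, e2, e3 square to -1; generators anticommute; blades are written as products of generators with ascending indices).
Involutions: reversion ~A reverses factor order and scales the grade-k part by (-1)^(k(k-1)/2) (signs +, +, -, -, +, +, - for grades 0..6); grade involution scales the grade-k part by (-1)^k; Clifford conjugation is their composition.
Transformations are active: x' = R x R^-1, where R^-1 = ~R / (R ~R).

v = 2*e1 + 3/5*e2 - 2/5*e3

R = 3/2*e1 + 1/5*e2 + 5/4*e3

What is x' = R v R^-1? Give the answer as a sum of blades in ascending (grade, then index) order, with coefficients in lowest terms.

~R = 3/2*e1 + 1/5*e2 + 5/4*e3, and R ~R = -1541/400, so R^-1 = ~R / (-1541/400).
R v = -131/50 + 1/2*e1 e2 - 31/10*e1 e3 - 83/100*e2 e3
Answer: 62/1541*e1 - 2527/7705*e2 + 16182/7705*e3


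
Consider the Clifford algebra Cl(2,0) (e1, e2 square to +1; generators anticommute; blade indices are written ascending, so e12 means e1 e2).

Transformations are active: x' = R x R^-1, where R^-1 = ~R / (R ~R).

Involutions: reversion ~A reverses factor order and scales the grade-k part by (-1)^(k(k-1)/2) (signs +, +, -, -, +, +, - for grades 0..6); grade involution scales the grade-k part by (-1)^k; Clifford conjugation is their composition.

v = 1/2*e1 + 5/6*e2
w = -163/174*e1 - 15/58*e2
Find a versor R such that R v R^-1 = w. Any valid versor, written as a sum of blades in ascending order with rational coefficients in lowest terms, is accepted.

Why this works: both vectors square to 17/18, so q(v) = q(w) and R = v + w = -38/87*e1 + 50/87*e2 carries v to w — its own direction survives, the complement (v - w)/2 flips.
Answer: -38/87*e1 + 50/87*e2


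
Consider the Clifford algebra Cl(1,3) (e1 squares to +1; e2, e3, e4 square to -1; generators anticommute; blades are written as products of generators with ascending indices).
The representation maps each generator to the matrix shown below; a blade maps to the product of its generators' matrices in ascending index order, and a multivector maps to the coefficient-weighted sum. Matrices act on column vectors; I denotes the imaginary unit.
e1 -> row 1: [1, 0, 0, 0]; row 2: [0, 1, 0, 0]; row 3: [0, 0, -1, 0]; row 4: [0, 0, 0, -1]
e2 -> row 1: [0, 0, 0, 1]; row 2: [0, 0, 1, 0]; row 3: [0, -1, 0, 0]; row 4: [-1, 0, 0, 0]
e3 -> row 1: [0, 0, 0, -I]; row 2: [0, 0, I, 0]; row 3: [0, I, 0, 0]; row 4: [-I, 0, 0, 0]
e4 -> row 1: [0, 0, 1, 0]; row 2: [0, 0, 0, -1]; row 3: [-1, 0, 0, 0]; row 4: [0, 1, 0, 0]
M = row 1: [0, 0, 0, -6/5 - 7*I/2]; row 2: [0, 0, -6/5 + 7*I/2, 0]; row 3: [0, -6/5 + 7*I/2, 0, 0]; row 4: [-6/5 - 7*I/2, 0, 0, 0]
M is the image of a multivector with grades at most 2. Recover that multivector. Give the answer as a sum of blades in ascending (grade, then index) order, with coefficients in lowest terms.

Method: the blade images are trace-orthogonal — tr(rho(e_A) rho(e_B)^-1) = 4 if A = B and 0 otherwise — and rho(e_A)^-1 = (e_A)^2 * rho(e_A) with (e_A)^2 = +1 or -1, so the coefficient of e_A in the preimage is (e_A)^2 * tr(M rho(e_A))/4.
Nonzero projections over blades of grade <= 2: e3: (e3)^2 = -1, tr(M rho(e3)) = -14, coefficient 7/2; e1 e2: (e1 e2)^2 = +1, tr(M rho(e1 e2)) = -24/5, coefficient -6/5. Every other blade of grade <= 2 projects to 0.
Answer: 7/2*e3 - 6/5*e1 e2


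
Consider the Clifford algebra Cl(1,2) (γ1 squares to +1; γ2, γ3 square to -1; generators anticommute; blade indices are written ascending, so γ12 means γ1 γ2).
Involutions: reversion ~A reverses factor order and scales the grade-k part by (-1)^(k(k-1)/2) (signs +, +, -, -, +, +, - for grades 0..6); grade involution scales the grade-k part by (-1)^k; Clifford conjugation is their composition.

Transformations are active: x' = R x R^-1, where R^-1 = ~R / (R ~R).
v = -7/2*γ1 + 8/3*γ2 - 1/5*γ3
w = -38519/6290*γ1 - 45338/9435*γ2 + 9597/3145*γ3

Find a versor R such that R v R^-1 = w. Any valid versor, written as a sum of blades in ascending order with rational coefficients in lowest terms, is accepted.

The midline construction: v and w both square to 4589/900, so reflecting in their sum -30267/3145*γ1 - 6726/3145*γ2 + 8968/3145*γ3 exchanges them.
Answer: -30267/3145*γ1 - 6726/3145*γ2 + 8968/3145*γ3
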